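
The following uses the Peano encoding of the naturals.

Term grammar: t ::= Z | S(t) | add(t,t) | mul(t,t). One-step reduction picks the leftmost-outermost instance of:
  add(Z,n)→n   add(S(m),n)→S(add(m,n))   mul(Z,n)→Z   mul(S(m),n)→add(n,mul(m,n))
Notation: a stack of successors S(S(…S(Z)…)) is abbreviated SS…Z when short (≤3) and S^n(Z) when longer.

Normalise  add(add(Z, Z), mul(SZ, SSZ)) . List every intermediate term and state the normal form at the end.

  start: add(add(Z, Z), mul(SZ, SSZ))
  →1  add(Z, mul(SZ, SSZ))
  →2  mul(SZ, SSZ)
  →3  add(SSZ, mul(Z, SSZ))
  →4  S(add(SZ, mul(Z, SSZ)))
  →5  S(S(add(Z, mul(Z, SSZ))))
  →6  S(S(mul(Z, SSZ)))
  →7  SSZ

Answer: normal form = SSZ  (in 7 steps)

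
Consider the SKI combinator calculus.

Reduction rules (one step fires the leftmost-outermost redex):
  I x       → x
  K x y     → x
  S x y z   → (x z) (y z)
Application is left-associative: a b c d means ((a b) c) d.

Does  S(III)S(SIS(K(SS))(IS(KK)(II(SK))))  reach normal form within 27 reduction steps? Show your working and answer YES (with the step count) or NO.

Answer: YES — reaches normal form S(S(SS(S(KK)(SK))))(K(SK(S(SS(S(KK)(SK)))))) in 25 ≤ 27 steps

Reduction:
  start: S(III)S(SIS(K(SS))(IS(KK)(II(SK))))
  [1] III(SIS(K(SS))(IS(KK)(II(SK))))(S(SIS(K(SS))(IS(KK)(II(SK)))))
  [2] II(SIS(K(SS))(IS(KK)(II(SK))))(S(SIS(K(SS))(IS(KK)(II(SK)))))
  [3] I(SIS(K(SS))(IS(KK)(II(SK))))(S(SIS(K(SS))(IS(KK)(II(SK)))))
  [4] SIS(K(SS))(IS(KK)(II(SK)))(S(SIS(K(SS))(IS(KK)(II(SK)))))
  [5] I(K(SS))(S(K(SS)))(IS(KK)(II(SK)))(S(SIS(K(SS))(IS(KK)(II(SK)))))
  [6] K(SS)(S(K(SS)))(IS(KK)(II(SK)))(S(SIS(K(SS))(IS(KK)(II(SK)))))
  [7] SS(IS(KK)(II(SK)))(S(SIS(K(SS))(IS(KK)(II(SK)))))
  [8] S(S(SIS(K(SS))(IS(KK)(II(SK)))))(IS(KK)(II(SK))(S(SIS(K(SS))(IS(KK)(II(SK))))))
  [9] S(S(I(K(SS))(S(K(SS)))(IS(KK)(II(SK)))))(IS(KK)(II(SK))(S(SIS(K(SS))(IS(KK)(II(SK))))))
  [10] S(S(K(SS)(S(K(SS)))(IS(KK)(II(SK)))))(IS(KK)(II(SK))(S(SIS(K(SS))(IS(KK)(II(SK))))))
  [11] S(S(SS(IS(KK)(II(SK)))))(IS(KK)(II(SK))(S(SIS(K(SS))(IS(KK)(II(SK))))))
  [12] S(S(SS(S(KK)(II(SK)))))(IS(KK)(II(SK))(S(SIS(K(SS))(IS(KK)(II(SK))))))
  [13] S(S(SS(S(KK)(I(SK)))))(IS(KK)(II(SK))(S(SIS(K(SS))(IS(KK)(II(SK))))))
  [14] S(S(SS(S(KK)(SK))))(IS(KK)(II(SK))(S(SIS(K(SS))(IS(KK)(II(SK))))))
  [15] S(S(SS(S(KK)(SK))))(S(KK)(II(SK))(S(SIS(K(SS))(IS(KK)(II(SK))))))
  [16] S(S(SS(S(KK)(SK))))(KK(S(SIS(K(SS))(IS(KK)(II(SK)))))(II(SK)(S(SIS(K(SS))(IS(KK)(II(SK)))))))
  [17] S(S(SS(S(KK)(SK))))(K(II(SK)(S(SIS(K(SS))(IS(KK)(II(SK)))))))
  [18] S(S(SS(S(KK)(SK))))(K(I(SK)(S(SIS(K(SS))(IS(KK)(II(SK)))))))
  [19] S(S(SS(S(KK)(SK))))(K(SK(S(SIS(K(SS))(IS(KK)(II(SK)))))))
  [20] S(S(SS(S(KK)(SK))))(K(SK(S(I(K(SS))(S(K(SS)))(IS(KK)(II(SK)))))))
  [21] S(S(SS(S(KK)(SK))))(K(SK(S(K(SS)(S(K(SS)))(IS(KK)(II(SK)))))))
  [22] S(S(SS(S(KK)(SK))))(K(SK(S(SS(IS(KK)(II(SK)))))))
  [23] S(S(SS(S(KK)(SK))))(K(SK(S(SS(S(KK)(II(SK)))))))
  [24] S(S(SS(S(KK)(SK))))(K(SK(S(SS(S(KK)(I(SK)))))))
  [25] S(S(SS(S(KK)(SK))))(K(SK(S(SS(S(KK)(SK))))))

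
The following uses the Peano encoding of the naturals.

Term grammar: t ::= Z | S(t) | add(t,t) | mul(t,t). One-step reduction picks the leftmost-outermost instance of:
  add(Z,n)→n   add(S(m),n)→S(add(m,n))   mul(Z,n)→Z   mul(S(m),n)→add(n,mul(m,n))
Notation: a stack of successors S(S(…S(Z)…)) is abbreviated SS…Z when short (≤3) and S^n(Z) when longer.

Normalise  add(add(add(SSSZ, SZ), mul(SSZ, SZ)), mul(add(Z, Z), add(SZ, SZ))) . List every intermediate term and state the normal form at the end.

  start: add(add(add(SSSZ, SZ), mul(SSZ, SZ)), mul(add(Z, Z), add(SZ, SZ)))
  [1] add(add(S(add(SSZ, SZ)), mul(SSZ, SZ)), mul(add(Z, Z), add(SZ, SZ)))
  [2] add(S(add(add(SSZ, SZ), mul(SSZ, SZ))), mul(add(Z, Z), add(SZ, SZ)))
  [3] S(add(add(add(SSZ, SZ), mul(SSZ, SZ)), mul(add(Z, Z), add(SZ, SZ))))
  [4] S(add(add(S(add(SZ, SZ)), mul(SSZ, SZ)), mul(add(Z, Z), add(SZ, SZ))))
  [5] S(add(S(add(add(SZ, SZ), mul(SSZ, SZ))), mul(add(Z, Z), add(SZ, SZ))))
  [6] S(S(add(add(add(SZ, SZ), mul(SSZ, SZ)), mul(add(Z, Z), add(SZ, SZ)))))
  [7] S(S(add(add(S(add(Z, SZ)), mul(SSZ, SZ)), mul(add(Z, Z), add(SZ, SZ)))))
  [8] S(S(add(S(add(add(Z, SZ), mul(SSZ, SZ))), mul(add(Z, Z), add(SZ, SZ)))))
  [9] S(S(S(add(add(add(Z, SZ), mul(SSZ, SZ)), mul(add(Z, Z), add(SZ, SZ))))))
  [10] S(S(S(add(add(SZ, mul(SSZ, SZ)), mul(add(Z, Z), add(SZ, SZ))))))
  [11] S(S(S(add(S(add(Z, mul(SSZ, SZ))), mul(add(Z, Z), add(SZ, SZ))))))
  [12] S(S(S(S(add(add(Z, mul(SSZ, SZ)), mul(add(Z, Z), add(SZ, SZ)))))))
  [13] S(S(S(S(add(mul(SSZ, SZ), mul(add(Z, Z), add(SZ, SZ)))))))
  [14] S(S(S(S(add(add(SZ, mul(SZ, SZ)), mul(add(Z, Z), add(SZ, SZ)))))))
  [15] S(S(S(S(add(S(add(Z, mul(SZ, SZ))), mul(add(Z, Z), add(SZ, SZ)))))))
  [16] S(S(S(S(S(add(add(Z, mul(SZ, SZ)), mul(add(Z, Z), add(SZ, SZ))))))))
  [17] S(S(S(S(S(add(mul(SZ, SZ), mul(add(Z, Z), add(SZ, SZ))))))))
  [18] S(S(S(S(S(add(add(SZ, mul(Z, SZ)), mul(add(Z, Z), add(SZ, SZ))))))))
  [19] S(S(S(S(S(add(S(add(Z, mul(Z, SZ))), mul(add(Z, Z), add(SZ, SZ))))))))
  [20] S(S(S(S(S(S(add(add(Z, mul(Z, SZ)), mul(add(Z, Z), add(SZ, SZ)))))))))
  [21] S(S(S(S(S(S(add(mul(Z, SZ), mul(add(Z, Z), add(SZ, SZ)))))))))
  [22] S(S(S(S(S(S(add(Z, mul(add(Z, Z), add(SZ, SZ)))))))))
  [23] S(S(S(S(S(S(mul(add(Z, Z), add(SZ, SZ))))))))
  [24] S(S(S(S(S(S(mul(Z, add(SZ, SZ))))))))
  [25] S^6(Z)

Answer: normal form = S^6(Z)  (in 25 steps)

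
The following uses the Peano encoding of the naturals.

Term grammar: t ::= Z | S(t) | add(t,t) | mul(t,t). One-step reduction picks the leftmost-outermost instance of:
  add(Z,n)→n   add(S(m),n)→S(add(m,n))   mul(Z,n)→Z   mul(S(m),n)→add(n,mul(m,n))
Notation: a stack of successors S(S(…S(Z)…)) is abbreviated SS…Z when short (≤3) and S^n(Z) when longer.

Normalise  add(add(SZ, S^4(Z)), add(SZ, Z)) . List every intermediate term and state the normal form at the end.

  start: add(add(SZ, S^4(Z)), add(SZ, Z))
  step 1: add(S(add(Z, S^4(Z))), add(SZ, Z))
  step 2: S(add(add(Z, S^4(Z)), add(SZ, Z)))
  step 3: S(add(S^4(Z), add(SZ, Z)))
  step 4: S(S(add(SSSZ, add(SZ, Z))))
  step 5: S(S(S(add(SSZ, add(SZ, Z)))))
  step 6: S(S(S(S(add(SZ, add(SZ, Z))))))
  step 7: S(S(S(S(S(add(Z, add(SZ, Z)))))))
  step 8: S(S(S(S(S(add(SZ, Z))))))
  step 9: S(S(S(S(S(S(add(Z, Z)))))))
  step 10: S^6(Z)

Answer: normal form = S^6(Z)  (in 10 steps)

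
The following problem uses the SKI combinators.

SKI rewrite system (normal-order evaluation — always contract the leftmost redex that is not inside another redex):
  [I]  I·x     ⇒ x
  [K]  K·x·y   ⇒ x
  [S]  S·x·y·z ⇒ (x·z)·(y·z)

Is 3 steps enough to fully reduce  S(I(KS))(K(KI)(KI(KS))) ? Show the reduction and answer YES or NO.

  start: S(I(KS))(K(KI)(KI(KS)))
  step 1: S(KS)(K(KI)(KI(KS)))
  step 2: S(KS)(KI)

Answer: YES — reaches normal form S(KS)(KI) in 2 ≤ 3 steps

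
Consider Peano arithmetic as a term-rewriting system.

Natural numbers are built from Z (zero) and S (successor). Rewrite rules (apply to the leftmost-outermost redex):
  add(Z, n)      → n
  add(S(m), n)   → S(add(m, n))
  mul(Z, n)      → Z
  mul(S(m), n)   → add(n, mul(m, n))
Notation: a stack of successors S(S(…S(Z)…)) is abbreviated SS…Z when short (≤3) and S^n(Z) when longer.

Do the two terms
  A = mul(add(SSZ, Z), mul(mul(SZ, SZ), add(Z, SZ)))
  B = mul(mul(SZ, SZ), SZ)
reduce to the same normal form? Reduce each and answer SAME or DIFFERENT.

Term A:
  start: mul(add(SSZ, Z), mul(mul(SZ, SZ), add(Z, SZ)))
  →1  mul(S(add(SZ, Z)), mul(mul(SZ, SZ), add(Z, SZ)))
  →2  add(mul(mul(SZ, SZ), add(Z, SZ)), mul(add(SZ, Z), mul(mul(SZ, SZ), add(Z, SZ))))
  →3  add(mul(add(SZ, mul(Z, SZ)), add(Z, SZ)), mul(add(SZ, Z), mul(mul(SZ, SZ), add(Z, SZ))))
  →4  add(mul(S(add(Z, mul(Z, SZ))), add(Z, SZ)), mul(add(SZ, Z), mul(mul(SZ, SZ), add(Z, SZ))))
  →5  add(add(add(Z, SZ), mul(add(Z, mul(Z, SZ)), add(Z, SZ))), mul(add(SZ, Z), mul(mul(SZ, SZ), add(Z, SZ))))
  →6  add(add(SZ, mul(add(Z, mul(Z, SZ)), add(Z, SZ))), mul(add(SZ, Z), mul(mul(SZ, SZ), add(Z, SZ))))
  →7  add(S(add(Z, mul(add(Z, mul(Z, SZ)), add(Z, SZ)))), mul(add(SZ, Z), mul(mul(SZ, SZ), add(Z, SZ))))
  →8  S(add(add(Z, mul(add(Z, mul(Z, SZ)), add(Z, SZ))), mul(add(SZ, Z), mul(mul(SZ, SZ), add(Z, SZ)))))
  →9  S(add(mul(add(Z, mul(Z, SZ)), add(Z, SZ)), mul(add(SZ, Z), mul(mul(SZ, SZ), add(Z, SZ)))))
  →10  S(add(mul(mul(Z, SZ), add(Z, SZ)), mul(add(SZ, Z), mul(mul(SZ, SZ), add(Z, SZ)))))
  →11  S(add(mul(Z, add(Z, SZ)), mul(add(SZ, Z), mul(mul(SZ, SZ), add(Z, SZ)))))
  →12  S(add(Z, mul(add(SZ, Z), mul(mul(SZ, SZ), add(Z, SZ)))))
  →13  S(mul(add(SZ, Z), mul(mul(SZ, SZ), add(Z, SZ))))
  →14  S(mul(S(add(Z, Z)), mul(mul(SZ, SZ), add(Z, SZ))))
  →15  S(add(mul(mul(SZ, SZ), add(Z, SZ)), mul(add(Z, Z), mul(mul(SZ, SZ), add(Z, SZ)))))
  →16  S(add(mul(add(SZ, mul(Z, SZ)), add(Z, SZ)), mul(add(Z, Z), mul(mul(SZ, SZ), add(Z, SZ)))))
  →17  S(add(mul(S(add(Z, mul(Z, SZ))), add(Z, SZ)), mul(add(Z, Z), mul(mul(SZ, SZ), add(Z, SZ)))))
  →18  S(add(add(add(Z, SZ), mul(add(Z, mul(Z, SZ)), add(Z, SZ))), mul(add(Z, Z), mul(mul(SZ, SZ), add(Z, SZ)))))
  →19  S(add(add(SZ, mul(add(Z, mul(Z, SZ)), add(Z, SZ))), mul(add(Z, Z), mul(mul(SZ, SZ), add(Z, SZ)))))
  →20  S(add(S(add(Z, mul(add(Z, mul(Z, SZ)), add(Z, SZ)))), mul(add(Z, Z), mul(mul(SZ, SZ), add(Z, SZ)))))
  →21  S(S(add(add(Z, mul(add(Z, mul(Z, SZ)), add(Z, SZ))), mul(add(Z, Z), mul(mul(SZ, SZ), add(Z, SZ))))))
  →22  S(S(add(mul(add(Z, mul(Z, SZ)), add(Z, SZ)), mul(add(Z, Z), mul(mul(SZ, SZ), add(Z, SZ))))))
  →23  S(S(add(mul(mul(Z, SZ), add(Z, SZ)), mul(add(Z, Z), mul(mul(SZ, SZ), add(Z, SZ))))))
  →24  S(S(add(mul(Z, add(Z, SZ)), mul(add(Z, Z), mul(mul(SZ, SZ), add(Z, SZ))))))
  →25  S(S(add(Z, mul(add(Z, Z), mul(mul(SZ, SZ), add(Z, SZ))))))
  →26  S(S(mul(add(Z, Z), mul(mul(SZ, SZ), add(Z, SZ)))))
  →27  S(S(mul(Z, mul(mul(SZ, SZ), add(Z, SZ)))))
  →28  SSZ

Term B:
  start: mul(mul(SZ, SZ), SZ)
  →1  mul(add(SZ, mul(Z, SZ)), SZ)
  →2  mul(S(add(Z, mul(Z, SZ))), SZ)
  →3  add(SZ, mul(add(Z, mul(Z, SZ)), SZ))
  →4  S(add(Z, mul(add(Z, mul(Z, SZ)), SZ)))
  →5  S(mul(add(Z, mul(Z, SZ)), SZ))
  →6  S(mul(mul(Z, SZ), SZ))
  →7  S(mul(Z, SZ))
  →8  SZ

Answer: DIFFERENT — A ⇓ SSZ, B ⇓ SZ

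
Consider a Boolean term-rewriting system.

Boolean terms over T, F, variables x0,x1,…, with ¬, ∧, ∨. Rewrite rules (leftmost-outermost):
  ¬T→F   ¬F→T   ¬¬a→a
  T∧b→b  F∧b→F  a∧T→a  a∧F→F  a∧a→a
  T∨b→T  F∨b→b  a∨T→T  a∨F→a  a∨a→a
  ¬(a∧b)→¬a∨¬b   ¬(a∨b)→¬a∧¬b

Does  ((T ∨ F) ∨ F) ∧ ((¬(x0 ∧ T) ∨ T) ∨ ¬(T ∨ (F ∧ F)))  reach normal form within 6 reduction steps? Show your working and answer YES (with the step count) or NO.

Answer: YES — reaches normal form T in 5 ≤ 6 steps

Working:
  start: ((T ∨ F) ∨ F) ∧ ((¬(x0 ∧ T) ∨ T) ∨ ¬(T ∨ (F ∧ F)))
  →1  (T ∨ F) ∧ ((¬(x0 ∧ T) ∨ T) ∨ ¬(T ∨ (F ∧ F)))
  →2  T ∧ ((¬(x0 ∧ T) ∨ T) ∨ ¬(T ∨ (F ∧ F)))
  →3  (¬(x0 ∧ T) ∨ T) ∨ ¬(T ∨ (F ∧ F))
  →4  T ∨ ¬(T ∨ (F ∧ F))
  →5  T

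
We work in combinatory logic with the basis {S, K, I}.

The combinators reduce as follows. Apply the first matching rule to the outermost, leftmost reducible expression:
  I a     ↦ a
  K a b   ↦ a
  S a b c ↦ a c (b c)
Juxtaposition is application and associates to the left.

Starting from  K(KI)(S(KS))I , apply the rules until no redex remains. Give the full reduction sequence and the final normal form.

  start: K(KI)(S(KS))I
  [1] KII
  [2] I

Answer: normal form = I  (in 2 steps)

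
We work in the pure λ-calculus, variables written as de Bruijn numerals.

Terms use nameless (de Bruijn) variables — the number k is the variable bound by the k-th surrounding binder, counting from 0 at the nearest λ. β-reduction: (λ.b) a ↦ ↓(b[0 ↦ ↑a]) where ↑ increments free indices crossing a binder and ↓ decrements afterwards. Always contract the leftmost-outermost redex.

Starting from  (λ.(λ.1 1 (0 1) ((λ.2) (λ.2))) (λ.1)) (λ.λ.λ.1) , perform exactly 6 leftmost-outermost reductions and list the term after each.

Answer: after 6 steps: λ.λ.λ.1

Derivation:
  start: (λ.(λ.1 1 (0 1) ((λ.2) (λ.2))) (λ.1)) (λ.λ.λ.1)
  [1] (λ.(λ.λ.λ.1) (λ.λ.λ.1) (0 (λ.λ.λ.1)) ((λ.λ.λ.λ.1) (λ.λ.λ.λ.1))) (λ.λ.λ.λ.1)
  [2] (λ.λ.λ.1) (λ.λ.λ.1) ((λ.λ.λ.λ.1) (λ.λ.λ.1)) ((λ.λ.λ.λ.1) (λ.λ.λ.λ.1))
  [3] (λ.λ.1) ((λ.λ.λ.λ.1) (λ.λ.λ.1)) ((λ.λ.λ.λ.1) (λ.λ.λ.λ.1))
  [4] (λ.(λ.λ.λ.λ.1) (λ.λ.λ.1)) ((λ.λ.λ.λ.1) (λ.λ.λ.λ.1))
  [5] (λ.λ.λ.λ.1) (λ.λ.λ.1)
  [6] λ.λ.λ.1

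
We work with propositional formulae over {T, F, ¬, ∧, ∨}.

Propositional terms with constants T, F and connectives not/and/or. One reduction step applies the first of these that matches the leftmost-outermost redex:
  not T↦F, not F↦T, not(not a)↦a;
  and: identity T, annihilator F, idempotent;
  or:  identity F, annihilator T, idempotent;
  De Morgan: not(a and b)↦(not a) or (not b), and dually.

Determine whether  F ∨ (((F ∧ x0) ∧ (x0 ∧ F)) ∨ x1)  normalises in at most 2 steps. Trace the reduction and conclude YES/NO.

  start: F ∨ (((F ∧ x0) ∧ (x0 ∧ F)) ∨ x1)
  →1  ((F ∧ x0) ∧ (x0 ∧ F)) ∨ x1
  →2  (F ∧ (x0 ∧ F)) ∨ x1

Answer: NO — after 2 steps the term is (F ∧ (x0 ∧ F)) ∨ x1, not yet normal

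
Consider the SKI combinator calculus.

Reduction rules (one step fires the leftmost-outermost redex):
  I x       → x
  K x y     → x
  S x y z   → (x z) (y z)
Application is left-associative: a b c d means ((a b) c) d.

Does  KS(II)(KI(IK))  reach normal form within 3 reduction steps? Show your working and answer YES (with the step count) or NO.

Answer: YES — reaches normal form SI in 2 ≤ 3 steps

Working:
  start: KS(II)(KI(IK))
  →1  S(KI(IK))
  →2  SI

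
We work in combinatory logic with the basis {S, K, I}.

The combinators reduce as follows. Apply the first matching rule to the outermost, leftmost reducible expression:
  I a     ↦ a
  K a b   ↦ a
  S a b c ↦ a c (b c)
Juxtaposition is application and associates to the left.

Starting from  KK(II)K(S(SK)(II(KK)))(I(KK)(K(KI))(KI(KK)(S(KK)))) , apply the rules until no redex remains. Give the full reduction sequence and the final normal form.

  start: KK(II)K(S(SK)(II(KK)))(I(KK)(K(KI))(KI(KK)(S(KK))))
  step 1: KK(S(SK)(II(KK)))(I(KK)(K(KI))(KI(KK)(S(KK))))
  step 2: K(I(KK)(K(KI))(KI(KK)(S(KK))))
  step 3: K(KK(K(KI))(KI(KK)(S(KK))))
  step 4: K(K(KI(KK)(S(KK))))
  step 5: K(K(I(S(KK))))
  step 6: K(K(S(KK)))

Answer: normal form = K(K(S(KK)))  (in 6 steps)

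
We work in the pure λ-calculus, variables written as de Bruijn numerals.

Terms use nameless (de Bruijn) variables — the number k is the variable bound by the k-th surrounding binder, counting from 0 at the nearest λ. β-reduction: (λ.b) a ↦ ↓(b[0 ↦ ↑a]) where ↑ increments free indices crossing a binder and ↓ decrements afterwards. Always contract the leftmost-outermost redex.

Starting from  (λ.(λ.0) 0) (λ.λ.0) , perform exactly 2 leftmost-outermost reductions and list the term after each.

  start: (λ.(λ.0) 0) (λ.λ.0)
  →1  (λ.0) (λ.λ.0)
  →2  λ.λ.0

Answer: after 2 steps: λ.λ.0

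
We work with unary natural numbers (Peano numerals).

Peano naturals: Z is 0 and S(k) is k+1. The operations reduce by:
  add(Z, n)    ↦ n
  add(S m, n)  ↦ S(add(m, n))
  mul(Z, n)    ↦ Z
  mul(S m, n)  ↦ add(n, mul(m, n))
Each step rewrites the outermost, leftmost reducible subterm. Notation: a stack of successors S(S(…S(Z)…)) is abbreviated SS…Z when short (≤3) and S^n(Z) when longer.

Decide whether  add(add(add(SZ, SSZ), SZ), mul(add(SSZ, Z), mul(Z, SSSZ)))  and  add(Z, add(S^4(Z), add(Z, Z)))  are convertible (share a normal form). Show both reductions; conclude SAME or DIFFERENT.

Term A:
  start: add(add(add(SZ, SSZ), SZ), mul(add(SSZ, Z), mul(Z, SSSZ)))
  →1  add(add(S(add(Z, SSZ)), SZ), mul(add(SSZ, Z), mul(Z, SSSZ)))
  →2  add(S(add(add(Z, SSZ), SZ)), mul(add(SSZ, Z), mul(Z, SSSZ)))
  →3  S(add(add(add(Z, SSZ), SZ), mul(add(SSZ, Z), mul(Z, SSSZ))))
  →4  S(add(add(SSZ, SZ), mul(add(SSZ, Z), mul(Z, SSSZ))))
  →5  S(add(S(add(SZ, SZ)), mul(add(SSZ, Z), mul(Z, SSSZ))))
  →6  S(S(add(add(SZ, SZ), mul(add(SSZ, Z), mul(Z, SSSZ)))))
  →7  S(S(add(S(add(Z, SZ)), mul(add(SSZ, Z), mul(Z, SSSZ)))))
  →8  S(S(S(add(add(Z, SZ), mul(add(SSZ, Z), mul(Z, SSSZ))))))
  →9  S(S(S(add(SZ, mul(add(SSZ, Z), mul(Z, SSSZ))))))
  →10  S(S(S(S(add(Z, mul(add(SSZ, Z), mul(Z, SSSZ)))))))
  →11  S(S(S(S(mul(add(SSZ, Z), mul(Z, SSSZ))))))
  →12  S(S(S(S(mul(S(add(SZ, Z)), mul(Z, SSSZ))))))
  →13  S(S(S(S(add(mul(Z, SSSZ), mul(add(SZ, Z), mul(Z, SSSZ)))))))
  →14  S(S(S(S(add(Z, mul(add(SZ, Z), mul(Z, SSSZ)))))))
  →15  S(S(S(S(mul(add(SZ, Z), mul(Z, SSSZ))))))
  →16  S(S(S(S(mul(S(add(Z, Z)), mul(Z, SSSZ))))))
  →17  S(S(S(S(add(mul(Z, SSSZ), mul(add(Z, Z), mul(Z, SSSZ)))))))
  →18  S(S(S(S(add(Z, mul(add(Z, Z), mul(Z, SSSZ)))))))
  →19  S(S(S(S(mul(add(Z, Z), mul(Z, SSSZ))))))
  →20  S(S(S(S(mul(Z, mul(Z, SSSZ))))))
  →21  S^4(Z)

Term B:
  start: add(Z, add(S^4(Z), add(Z, Z)))
  →1  add(S^4(Z), add(Z, Z))
  →2  S(add(SSSZ, add(Z, Z)))
  →3  S(S(add(SSZ, add(Z, Z))))
  →4  S(S(S(add(SZ, add(Z, Z)))))
  →5  S(S(S(S(add(Z, add(Z, Z))))))
  →6  S(S(S(S(add(Z, Z)))))
  →7  S^4(Z)

Answer: SAME — A ⇓ S^4(Z), B ⇓ S^4(Z)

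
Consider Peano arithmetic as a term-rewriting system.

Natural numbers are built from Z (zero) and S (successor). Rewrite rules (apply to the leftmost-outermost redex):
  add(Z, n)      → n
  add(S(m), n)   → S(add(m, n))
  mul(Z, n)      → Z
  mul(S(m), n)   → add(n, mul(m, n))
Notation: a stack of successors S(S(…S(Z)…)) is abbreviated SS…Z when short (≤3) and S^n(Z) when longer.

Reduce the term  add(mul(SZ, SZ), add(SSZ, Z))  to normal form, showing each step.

Answer: normal form = SSSZ  (in 9 steps)

Working:
  start: add(mul(SZ, SZ), add(SSZ, Z))
  →1  add(add(SZ, mul(Z, SZ)), add(SSZ, Z))
  →2  add(S(add(Z, mul(Z, SZ))), add(SSZ, Z))
  →3  S(add(add(Z, mul(Z, SZ)), add(SSZ, Z)))
  →4  S(add(mul(Z, SZ), add(SSZ, Z)))
  →5  S(add(Z, add(SSZ, Z)))
  →6  S(add(SSZ, Z))
  →7  S(S(add(SZ, Z)))
  →8  S(S(S(add(Z, Z))))
  →9  SSSZ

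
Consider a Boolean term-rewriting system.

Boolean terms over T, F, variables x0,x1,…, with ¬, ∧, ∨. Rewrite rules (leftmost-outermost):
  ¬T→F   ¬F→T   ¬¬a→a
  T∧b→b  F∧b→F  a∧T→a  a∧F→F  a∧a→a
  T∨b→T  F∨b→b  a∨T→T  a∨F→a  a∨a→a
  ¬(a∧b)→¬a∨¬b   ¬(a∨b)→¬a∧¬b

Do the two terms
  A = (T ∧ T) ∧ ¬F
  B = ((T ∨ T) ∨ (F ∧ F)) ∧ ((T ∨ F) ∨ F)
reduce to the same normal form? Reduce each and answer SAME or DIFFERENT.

Answer: SAME — A ⇓ T, B ⇓ T

Derivation:
Term A:
  start: (T ∧ T) ∧ ¬F
  →1  T ∧ ¬F
  →2  ¬F
  →3  T

Term B:
  start: ((T ∨ T) ∨ (F ∧ F)) ∧ ((T ∨ F) ∨ F)
  →1  (T ∨ (F ∧ F)) ∧ ((T ∨ F) ∨ F)
  →2  T ∧ ((T ∨ F) ∨ F)
  →3  (T ∨ F) ∨ F
  →4  T ∨ F
  →5  T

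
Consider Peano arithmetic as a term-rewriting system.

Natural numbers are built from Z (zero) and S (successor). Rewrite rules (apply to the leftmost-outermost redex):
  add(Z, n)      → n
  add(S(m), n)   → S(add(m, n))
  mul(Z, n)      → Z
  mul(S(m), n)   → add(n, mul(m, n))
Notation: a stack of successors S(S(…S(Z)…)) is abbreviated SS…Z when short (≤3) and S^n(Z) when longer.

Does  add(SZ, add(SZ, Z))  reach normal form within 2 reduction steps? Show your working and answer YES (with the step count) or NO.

  start: add(SZ, add(SZ, Z))
  step 1: S(add(Z, add(SZ, Z)))
  step 2: S(add(SZ, Z))

Answer: NO — after 2 steps the term is S(add(SZ, Z)), not yet normal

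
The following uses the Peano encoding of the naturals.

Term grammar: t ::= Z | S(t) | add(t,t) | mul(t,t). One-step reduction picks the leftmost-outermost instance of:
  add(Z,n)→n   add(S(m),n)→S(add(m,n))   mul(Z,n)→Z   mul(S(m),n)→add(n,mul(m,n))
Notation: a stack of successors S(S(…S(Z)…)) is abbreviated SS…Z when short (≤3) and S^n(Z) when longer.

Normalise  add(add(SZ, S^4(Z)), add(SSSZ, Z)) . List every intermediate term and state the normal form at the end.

Answer: normal form = S^8(Z)  (in 12 steps)

Reduction:
  start: add(add(SZ, S^4(Z)), add(SSSZ, Z))
  step 1: add(S(add(Z, S^4(Z))), add(SSSZ, Z))
  step 2: S(add(add(Z, S^4(Z)), add(SSSZ, Z)))
  step 3: S(add(S^4(Z), add(SSSZ, Z)))
  step 4: S(S(add(SSSZ, add(SSSZ, Z))))
  step 5: S(S(S(add(SSZ, add(SSSZ, Z)))))
  step 6: S(S(S(S(add(SZ, add(SSSZ, Z))))))
  step 7: S(S(S(S(S(add(Z, add(SSSZ, Z)))))))
  step 8: S(S(S(S(S(add(SSSZ, Z))))))
  step 9: S(S(S(S(S(S(add(SSZ, Z)))))))
  step 10: S(S(S(S(S(S(S(add(SZ, Z))))))))
  step 11: S(S(S(S(S(S(S(S(add(Z, Z)))))))))
  step 12: S^8(Z)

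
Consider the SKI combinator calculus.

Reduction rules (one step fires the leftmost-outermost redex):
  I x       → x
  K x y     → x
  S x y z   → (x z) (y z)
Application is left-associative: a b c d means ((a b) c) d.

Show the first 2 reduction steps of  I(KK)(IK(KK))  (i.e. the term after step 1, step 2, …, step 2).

Answer: after 2 steps: K

Reduction:
  start: I(KK)(IK(KK))
  step 1: KK(IK(KK))
  step 2: K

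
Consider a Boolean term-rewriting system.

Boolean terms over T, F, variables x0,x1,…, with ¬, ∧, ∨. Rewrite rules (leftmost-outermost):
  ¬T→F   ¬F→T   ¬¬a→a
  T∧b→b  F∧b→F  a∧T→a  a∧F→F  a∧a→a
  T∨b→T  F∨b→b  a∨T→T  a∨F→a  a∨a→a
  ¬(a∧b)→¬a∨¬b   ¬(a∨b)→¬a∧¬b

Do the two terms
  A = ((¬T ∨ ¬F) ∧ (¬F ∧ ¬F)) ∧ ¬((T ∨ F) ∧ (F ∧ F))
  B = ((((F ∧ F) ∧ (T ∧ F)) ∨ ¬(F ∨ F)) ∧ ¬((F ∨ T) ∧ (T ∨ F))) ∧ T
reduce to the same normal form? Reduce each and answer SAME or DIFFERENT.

Term A:
  start: ((¬T ∨ ¬F) ∧ (¬F ∧ ¬F)) ∧ ¬((T ∨ F) ∧ (F ∧ F))
  step 1: ((F ∨ ¬F) ∧ (¬F ∧ ¬F)) ∧ ¬((T ∨ F) ∧ (F ∧ F))
  step 2: (¬F ∧ (¬F ∧ ¬F)) ∧ ¬((T ∨ F) ∧ (F ∧ F))
  step 3: (T ∧ (¬F ∧ ¬F)) ∧ ¬((T ∨ F) ∧ (F ∧ F))
  step 4: (¬F ∧ ¬F) ∧ ¬((T ∨ F) ∧ (F ∧ F))
  step 5: ¬F ∧ ¬((T ∨ F) ∧ (F ∧ F))
  step 6: T ∧ ¬((T ∨ F) ∧ (F ∧ F))
  step 7: ¬((T ∨ F) ∧ (F ∧ F))
  step 8: ¬(T ∨ F) ∨ ¬(F ∧ F)
  step 9: (¬T ∧ ¬F) ∨ ¬(F ∧ F)
  step 10: (F ∧ ¬F) ∨ ¬(F ∧ F)
  step 11: F ∨ ¬(F ∧ F)
  step 12: ¬(F ∧ F)
  step 13: ¬F ∨ ¬F
  step 14: ¬F
  step 15: T

Term B:
  start: ((((F ∧ F) ∧ (T ∧ F)) ∨ ¬(F ∨ F)) ∧ ¬((F ∨ T) ∧ (T ∨ F))) ∧ T
  step 1: (((F ∧ F) ∧ (T ∧ F)) ∨ ¬(F ∨ F)) ∧ ¬((F ∨ T) ∧ (T ∨ F))
  step 2: ((F ∧ (T ∧ F)) ∨ ¬(F ∨ F)) ∧ ¬((F ∨ T) ∧ (T ∨ F))
  step 3: (F ∨ ¬(F ∨ F)) ∧ ¬((F ∨ T) ∧ (T ∨ F))
  step 4: ¬(F ∨ F) ∧ ¬((F ∨ T) ∧ (T ∨ F))
  step 5: (¬F ∧ ¬F) ∧ ¬((F ∨ T) ∧ (T ∨ F))
  step 6: ¬F ∧ ¬((F ∨ T) ∧ (T ∨ F))
  step 7: T ∧ ¬((F ∨ T) ∧ (T ∨ F))
  step 8: ¬((F ∨ T) ∧ (T ∨ F))
  step 9: ¬(F ∨ T) ∨ ¬(T ∨ F)
  step 10: (¬F ∧ ¬T) ∨ ¬(T ∨ F)
  step 11: (T ∧ ¬T) ∨ ¬(T ∨ F)
  step 12: ¬T ∨ ¬(T ∨ F)
  step 13: F ∨ ¬(T ∨ F)
  step 14: ¬(T ∨ F)
  step 15: ¬T ∧ ¬F
  step 16: F ∧ ¬F
  step 17: F

Answer: DIFFERENT — A ⇓ T, B ⇓ F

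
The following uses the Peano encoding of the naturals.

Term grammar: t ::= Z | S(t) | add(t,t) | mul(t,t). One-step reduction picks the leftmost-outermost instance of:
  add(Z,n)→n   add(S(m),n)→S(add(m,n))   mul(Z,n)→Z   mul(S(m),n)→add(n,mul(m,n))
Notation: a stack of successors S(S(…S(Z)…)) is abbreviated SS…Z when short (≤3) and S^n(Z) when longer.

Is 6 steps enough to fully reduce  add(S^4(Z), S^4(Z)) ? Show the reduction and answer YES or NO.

Answer: YES — reaches normal form S^8(Z) in 5 ≤ 6 steps

Derivation:
  start: add(S^4(Z), S^4(Z))
  step 1: S(add(SSSZ, S^4(Z)))
  step 2: S(S(add(SSZ, S^4(Z))))
  step 3: S(S(S(add(SZ, S^4(Z)))))
  step 4: S(S(S(S(add(Z, S^4(Z))))))
  step 5: S^8(Z)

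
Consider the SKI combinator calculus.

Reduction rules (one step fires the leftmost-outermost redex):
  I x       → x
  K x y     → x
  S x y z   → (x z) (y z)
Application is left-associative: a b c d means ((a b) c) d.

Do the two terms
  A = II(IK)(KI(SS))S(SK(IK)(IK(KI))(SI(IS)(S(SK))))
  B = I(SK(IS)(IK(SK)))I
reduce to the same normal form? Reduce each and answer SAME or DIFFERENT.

Answer: DIFFERENT — A ⇓ KI, B ⇓ SK

Reduction:
Term A:
  start: II(IK)(KI(SS))S(SK(IK)(IK(KI))(SI(IS)(S(SK))))
  [1] I(IK)(KI(SS))S(SK(IK)(IK(KI))(SI(IS)(S(SK))))
  [2] IK(KI(SS))S(SK(IK)(IK(KI))(SI(IS)(S(SK))))
  [3] K(KI(SS))S(SK(IK)(IK(KI))(SI(IS)(S(SK))))
  [4] KI(SS)(SK(IK)(IK(KI))(SI(IS)(S(SK))))
  [5] I(SK(IK)(IK(KI))(SI(IS)(S(SK))))
  [6] SK(IK)(IK(KI))(SI(IS)(S(SK)))
  [7] K(IK(KI))(IK(IK(KI)))(SI(IS)(S(SK)))
  [8] IK(KI)(SI(IS)(S(SK)))
  [9] K(KI)(SI(IS)(S(SK)))
  [10] KI

Term B:
  start: I(SK(IS)(IK(SK)))I
  [1] SK(IS)(IK(SK))I
  [2] K(IK(SK))(IS(IK(SK)))I
  [3] IK(SK)I
  [4] K(SK)I
  [5] SK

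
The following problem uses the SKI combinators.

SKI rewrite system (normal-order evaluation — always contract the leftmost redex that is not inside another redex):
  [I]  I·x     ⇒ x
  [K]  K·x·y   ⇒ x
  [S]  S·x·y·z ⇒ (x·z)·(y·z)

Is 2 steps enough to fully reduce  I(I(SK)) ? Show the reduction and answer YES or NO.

  start: I(I(SK))
  [1] I(SK)
  [2] SK

Answer: YES — reaches normal form SK in 2 ≤ 2 steps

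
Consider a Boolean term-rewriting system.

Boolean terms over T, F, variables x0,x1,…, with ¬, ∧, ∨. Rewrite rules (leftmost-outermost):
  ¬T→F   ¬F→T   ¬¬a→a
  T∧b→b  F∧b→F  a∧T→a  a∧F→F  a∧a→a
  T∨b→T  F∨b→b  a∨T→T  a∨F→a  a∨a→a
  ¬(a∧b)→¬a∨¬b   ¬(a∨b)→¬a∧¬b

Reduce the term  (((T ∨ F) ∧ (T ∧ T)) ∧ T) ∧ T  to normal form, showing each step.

  start: (((T ∨ F) ∧ (T ∧ T)) ∧ T) ∧ T
  step 1: ((T ∨ F) ∧ (T ∧ T)) ∧ T
  step 2: (T ∨ F) ∧ (T ∧ T)
  step 3: T ∧ (T ∧ T)
  step 4: T ∧ T
  step 5: T

Answer: normal form = T  (in 5 steps)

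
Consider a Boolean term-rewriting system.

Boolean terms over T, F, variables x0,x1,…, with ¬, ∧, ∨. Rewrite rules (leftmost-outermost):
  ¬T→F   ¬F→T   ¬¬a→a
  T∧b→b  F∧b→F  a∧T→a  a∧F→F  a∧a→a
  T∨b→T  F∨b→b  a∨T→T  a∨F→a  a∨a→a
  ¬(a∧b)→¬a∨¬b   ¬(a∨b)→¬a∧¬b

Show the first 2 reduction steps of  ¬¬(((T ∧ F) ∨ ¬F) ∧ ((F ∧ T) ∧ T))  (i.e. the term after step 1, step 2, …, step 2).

Answer: after 2 steps: (F ∨ ¬F) ∧ ((F ∧ T) ∧ T)

Derivation:
  start: ¬¬(((T ∧ F) ∨ ¬F) ∧ ((F ∧ T) ∧ T))
  step 1: ((T ∧ F) ∨ ¬F) ∧ ((F ∧ T) ∧ T)
  step 2: (F ∨ ¬F) ∧ ((F ∧ T) ∧ T)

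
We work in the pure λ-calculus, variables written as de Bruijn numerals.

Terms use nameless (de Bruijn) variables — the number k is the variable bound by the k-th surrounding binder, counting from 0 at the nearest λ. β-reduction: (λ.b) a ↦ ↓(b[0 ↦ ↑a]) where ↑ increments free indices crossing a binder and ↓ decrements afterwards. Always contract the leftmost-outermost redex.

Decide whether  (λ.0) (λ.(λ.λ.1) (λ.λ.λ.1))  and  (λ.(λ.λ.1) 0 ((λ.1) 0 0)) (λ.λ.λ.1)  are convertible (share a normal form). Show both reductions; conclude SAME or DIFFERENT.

Answer: DIFFERENT — A ⇓ λ.λ.λ.λ.λ.1, B ⇓ λ.λ.λ.1

Derivation:
Term A:
  start: (λ.0) (λ.(λ.λ.1) (λ.λ.λ.1))
  step 1: λ.(λ.λ.1) (λ.λ.λ.1)
  step 2: λ.λ.λ.λ.λ.1

Term B:
  start: (λ.(λ.λ.1) 0 ((λ.1) 0 0)) (λ.λ.λ.1)
  step 1: (λ.λ.1) (λ.λ.λ.1) ((λ.λ.λ.λ.1) (λ.λ.λ.1) (λ.λ.λ.1))
  step 2: (λ.λ.λ.λ.1) ((λ.λ.λ.λ.1) (λ.λ.λ.1) (λ.λ.λ.1))
  step 3: λ.λ.λ.1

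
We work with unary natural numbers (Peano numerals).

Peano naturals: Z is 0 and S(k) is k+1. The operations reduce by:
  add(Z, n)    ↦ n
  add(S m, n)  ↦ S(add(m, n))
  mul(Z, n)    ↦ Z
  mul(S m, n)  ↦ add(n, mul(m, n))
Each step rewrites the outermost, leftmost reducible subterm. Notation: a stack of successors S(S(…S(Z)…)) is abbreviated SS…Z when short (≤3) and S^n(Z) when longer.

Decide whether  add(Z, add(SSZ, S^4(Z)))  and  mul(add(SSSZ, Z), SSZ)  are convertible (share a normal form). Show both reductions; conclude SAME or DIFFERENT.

Term A:
  start: add(Z, add(SSZ, S^4(Z)))
  step 1: add(SSZ, S^4(Z))
  step 2: S(add(SZ, S^4(Z)))
  step 3: S(S(add(Z, S^4(Z))))
  step 4: S^6(Z)

Term B:
  start: mul(add(SSSZ, Z), SSZ)
  step 1: mul(S(add(SSZ, Z)), SSZ)
  step 2: add(SSZ, mul(add(SSZ, Z), SSZ))
  step 3: S(add(SZ, mul(add(SSZ, Z), SSZ)))
  step 4: S(S(add(Z, mul(add(SSZ, Z), SSZ))))
  step 5: S(S(mul(add(SSZ, Z), SSZ)))
  step 6: S(S(mul(S(add(SZ, Z)), SSZ)))
  step 7: S(S(add(SSZ, mul(add(SZ, Z), SSZ))))
  step 8: S(S(S(add(SZ, mul(add(SZ, Z), SSZ)))))
  step 9: S(S(S(S(add(Z, mul(add(SZ, Z), SSZ))))))
  step 10: S(S(S(S(mul(add(SZ, Z), SSZ)))))
  step 11: S(S(S(S(mul(S(add(Z, Z)), SSZ)))))
  step 12: S(S(S(S(add(SSZ, mul(add(Z, Z), SSZ))))))
  step 13: S(S(S(S(S(add(SZ, mul(add(Z, Z), SSZ)))))))
  step 14: S(S(S(S(S(S(add(Z, mul(add(Z, Z), SSZ))))))))
  step 15: S(S(S(S(S(S(mul(add(Z, Z), SSZ)))))))
  step 16: S(S(S(S(S(S(mul(Z, SSZ)))))))
  step 17: S^6(Z)

Answer: SAME — A ⇓ S^6(Z), B ⇓ S^6(Z)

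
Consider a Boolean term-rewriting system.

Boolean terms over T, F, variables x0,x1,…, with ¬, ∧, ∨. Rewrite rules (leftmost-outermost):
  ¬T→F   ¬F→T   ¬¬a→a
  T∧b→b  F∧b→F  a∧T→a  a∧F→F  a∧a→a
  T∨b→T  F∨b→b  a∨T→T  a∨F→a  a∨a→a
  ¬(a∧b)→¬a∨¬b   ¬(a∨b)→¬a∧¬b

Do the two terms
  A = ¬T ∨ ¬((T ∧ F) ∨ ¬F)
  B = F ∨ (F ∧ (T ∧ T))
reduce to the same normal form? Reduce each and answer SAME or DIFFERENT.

Term A:
  start: ¬T ∨ ¬((T ∧ F) ∨ ¬F)
  step 1: F ∨ ¬((T ∧ F) ∨ ¬F)
  step 2: ¬((T ∧ F) ∨ ¬F)
  step 3: ¬(T ∧ F) ∧ ¬¬F
  step 4: (¬T ∨ ¬F) ∧ ¬¬F
  step 5: (F ∨ ¬F) ∧ ¬¬F
  step 6: ¬F ∧ ¬¬F
  step 7: T ∧ ¬¬F
  step 8: ¬¬F
  step 9: F

Term B:
  start: F ∨ (F ∧ (T ∧ T))
  step 1: F ∧ (T ∧ T)
  step 2: F

Answer: SAME — A ⇓ F, B ⇓ F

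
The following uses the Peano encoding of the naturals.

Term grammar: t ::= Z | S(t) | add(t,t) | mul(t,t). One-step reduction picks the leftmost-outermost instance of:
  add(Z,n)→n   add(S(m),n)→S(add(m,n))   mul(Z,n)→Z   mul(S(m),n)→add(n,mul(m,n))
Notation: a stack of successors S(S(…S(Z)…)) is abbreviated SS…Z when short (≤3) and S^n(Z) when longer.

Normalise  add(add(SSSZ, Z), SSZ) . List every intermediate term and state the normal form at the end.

Answer: normal form = S^5(Z)  (in 8 steps)

Derivation:
  start: add(add(SSSZ, Z), SSZ)
  [1] add(S(add(SSZ, Z)), SSZ)
  [2] S(add(add(SSZ, Z), SSZ))
  [3] S(add(S(add(SZ, Z)), SSZ))
  [4] S(S(add(add(SZ, Z), SSZ)))
  [5] S(S(add(S(add(Z, Z)), SSZ)))
  [6] S(S(S(add(add(Z, Z), SSZ))))
  [7] S(S(S(add(Z, SSZ))))
  [8] S^5(Z)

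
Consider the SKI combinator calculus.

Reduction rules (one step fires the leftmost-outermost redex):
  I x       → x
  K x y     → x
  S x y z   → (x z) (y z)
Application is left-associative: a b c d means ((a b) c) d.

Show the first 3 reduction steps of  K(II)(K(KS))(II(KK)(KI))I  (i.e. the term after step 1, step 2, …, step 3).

  start: K(II)(K(KS))(II(KK)(KI))I
  step 1: II(II(KK)(KI))I
  step 2: I(II(KK)(KI))I
  step 3: II(KK)(KI)I

Answer: after 3 steps: II(KK)(KI)I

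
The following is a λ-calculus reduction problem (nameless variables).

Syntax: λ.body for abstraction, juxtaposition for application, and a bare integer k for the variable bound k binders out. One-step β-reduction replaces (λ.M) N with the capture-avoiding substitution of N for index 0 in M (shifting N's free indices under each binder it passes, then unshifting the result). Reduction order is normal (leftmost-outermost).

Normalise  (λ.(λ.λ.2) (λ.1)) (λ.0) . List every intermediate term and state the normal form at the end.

  start: (λ.(λ.λ.2) (λ.1)) (λ.0)
  →1  (λ.λ.λ.0) (λ.λ.0)
  →2  λ.λ.0

Answer: normal form = λ.λ.0  (in 2 steps)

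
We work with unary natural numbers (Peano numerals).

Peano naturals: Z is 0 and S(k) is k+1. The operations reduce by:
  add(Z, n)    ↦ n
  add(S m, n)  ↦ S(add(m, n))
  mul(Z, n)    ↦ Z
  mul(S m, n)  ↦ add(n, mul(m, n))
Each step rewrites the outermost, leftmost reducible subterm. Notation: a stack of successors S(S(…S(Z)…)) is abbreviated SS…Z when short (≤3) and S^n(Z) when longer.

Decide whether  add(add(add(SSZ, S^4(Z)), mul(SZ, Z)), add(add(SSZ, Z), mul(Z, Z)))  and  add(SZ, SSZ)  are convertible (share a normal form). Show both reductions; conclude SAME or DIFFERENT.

Answer: DIFFERENT — A ⇓ S^8(Z), B ⇓ SSSZ

Derivation:
Term A:
  start: add(add(add(SSZ, S^4(Z)), mul(SZ, Z)), add(add(SSZ, Z), mul(Z, Z)))
  step 1: add(add(S(add(SZ, S^4(Z))), mul(SZ, Z)), add(add(SSZ, Z), mul(Z, Z)))
  step 2: add(S(add(add(SZ, S^4(Z)), mul(SZ, Z))), add(add(SSZ, Z), mul(Z, Z)))
  step 3: S(add(add(add(SZ, S^4(Z)), mul(SZ, Z)), add(add(SSZ, Z), mul(Z, Z))))
  step 4: S(add(add(S(add(Z, S^4(Z))), mul(SZ, Z)), add(add(SSZ, Z), mul(Z, Z))))
  step 5: S(add(S(add(add(Z, S^4(Z)), mul(SZ, Z))), add(add(SSZ, Z), mul(Z, Z))))
  step 6: S(S(add(add(add(Z, S^4(Z)), mul(SZ, Z)), add(add(SSZ, Z), mul(Z, Z)))))
  step 7: S(S(add(add(S^4(Z), mul(SZ, Z)), add(add(SSZ, Z), mul(Z, Z)))))
  step 8: S(S(add(S(add(SSSZ, mul(SZ, Z))), add(add(SSZ, Z), mul(Z, Z)))))
  step 9: S(S(S(add(add(SSSZ, mul(SZ, Z)), add(add(SSZ, Z), mul(Z, Z))))))
  step 10: S(S(S(add(S(add(SSZ, mul(SZ, Z))), add(add(SSZ, Z), mul(Z, Z))))))
  step 11: S(S(S(S(add(add(SSZ, mul(SZ, Z)), add(add(SSZ, Z), mul(Z, Z)))))))
  step 12: S(S(S(S(add(S(add(SZ, mul(SZ, Z))), add(add(SSZ, Z), mul(Z, Z)))))))
  step 13: S(S(S(S(S(add(add(SZ, mul(SZ, Z)), add(add(SSZ, Z), mul(Z, Z))))))))
  step 14: S(S(S(S(S(add(S(add(Z, mul(SZ, Z))), add(add(SSZ, Z), mul(Z, Z))))))))
  step 15: S(S(S(S(S(S(add(add(Z, mul(SZ, Z)), add(add(SSZ, Z), mul(Z, Z)))))))))
  step 16: S(S(S(S(S(S(add(mul(SZ, Z), add(add(SSZ, Z), mul(Z, Z)))))))))
  step 17: S(S(S(S(S(S(add(add(Z, mul(Z, Z)), add(add(SSZ, Z), mul(Z, Z)))))))))
  step 18: S(S(S(S(S(S(add(mul(Z, Z), add(add(SSZ, Z), mul(Z, Z)))))))))
  step 19: S(S(S(S(S(S(add(Z, add(add(SSZ, Z), mul(Z, Z)))))))))
  step 20: S(S(S(S(S(S(add(add(SSZ, Z), mul(Z, Z))))))))
  step 21: S(S(S(S(S(S(add(S(add(SZ, Z)), mul(Z, Z))))))))
  step 22: S(S(S(S(S(S(S(add(add(SZ, Z), mul(Z, Z)))))))))
  step 23: S(S(S(S(S(S(S(add(S(add(Z, Z)), mul(Z, Z)))))))))
  step 24: S(S(S(S(S(S(S(S(add(add(Z, Z), mul(Z, Z))))))))))
  step 25: S(S(S(S(S(S(S(S(add(Z, mul(Z, Z))))))))))
  step 26: S(S(S(S(S(S(S(S(mul(Z, Z)))))))))
  step 27: S^8(Z)

Term B:
  start: add(SZ, SSZ)
  step 1: S(add(Z, SSZ))
  step 2: SSSZ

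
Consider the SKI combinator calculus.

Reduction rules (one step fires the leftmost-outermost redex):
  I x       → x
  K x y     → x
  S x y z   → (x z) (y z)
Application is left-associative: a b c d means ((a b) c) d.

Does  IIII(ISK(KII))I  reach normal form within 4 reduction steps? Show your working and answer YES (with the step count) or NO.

Answer: NO — after 4 steps the term is ISK(KII)I, not yet normal

Working:
  start: IIII(ISK(KII))I
  step 1: III(ISK(KII))I
  step 2: II(ISK(KII))I
  step 3: I(ISK(KII))I
  step 4: ISK(KII)I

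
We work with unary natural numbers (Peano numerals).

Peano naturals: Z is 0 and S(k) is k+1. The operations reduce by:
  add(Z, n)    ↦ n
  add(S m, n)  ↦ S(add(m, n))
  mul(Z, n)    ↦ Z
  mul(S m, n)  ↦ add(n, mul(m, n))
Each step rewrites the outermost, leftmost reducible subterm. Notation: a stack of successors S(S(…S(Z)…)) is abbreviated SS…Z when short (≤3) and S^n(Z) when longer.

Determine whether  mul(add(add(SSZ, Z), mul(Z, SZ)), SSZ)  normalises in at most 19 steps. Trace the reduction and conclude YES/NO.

Answer: YES — reaches normal form S^4(Z) in 16 ≤ 19 steps

Reduction:
  start: mul(add(add(SSZ, Z), mul(Z, SZ)), SSZ)
  step 1: mul(add(S(add(SZ, Z)), mul(Z, SZ)), SSZ)
  step 2: mul(S(add(add(SZ, Z), mul(Z, SZ))), SSZ)
  step 3: add(SSZ, mul(add(add(SZ, Z), mul(Z, SZ)), SSZ))
  step 4: S(add(SZ, mul(add(add(SZ, Z), mul(Z, SZ)), SSZ)))
  step 5: S(S(add(Z, mul(add(add(SZ, Z), mul(Z, SZ)), SSZ))))
  step 6: S(S(mul(add(add(SZ, Z), mul(Z, SZ)), SSZ)))
  step 7: S(S(mul(add(S(add(Z, Z)), mul(Z, SZ)), SSZ)))
  step 8: S(S(mul(S(add(add(Z, Z), mul(Z, SZ))), SSZ)))
  step 9: S(S(add(SSZ, mul(add(add(Z, Z), mul(Z, SZ)), SSZ))))
  step 10: S(S(S(add(SZ, mul(add(add(Z, Z), mul(Z, SZ)), SSZ)))))
  step 11: S(S(S(S(add(Z, mul(add(add(Z, Z), mul(Z, SZ)), SSZ))))))
  step 12: S(S(S(S(mul(add(add(Z, Z), mul(Z, SZ)), SSZ)))))
  step 13: S(S(S(S(mul(add(Z, mul(Z, SZ)), SSZ)))))
  step 14: S(S(S(S(mul(mul(Z, SZ), SSZ)))))
  step 15: S(S(S(S(mul(Z, SSZ)))))
  step 16: S^4(Z)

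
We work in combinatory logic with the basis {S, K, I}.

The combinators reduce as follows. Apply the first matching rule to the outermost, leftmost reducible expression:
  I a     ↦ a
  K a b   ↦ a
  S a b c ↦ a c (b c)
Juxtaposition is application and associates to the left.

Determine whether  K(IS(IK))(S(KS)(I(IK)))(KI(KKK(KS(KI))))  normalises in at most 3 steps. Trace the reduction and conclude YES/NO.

  start: K(IS(IK))(S(KS)(I(IK)))(KI(KKK(KS(KI))))
  [1] IS(IK)(KI(KKK(KS(KI))))
  [2] S(IK)(KI(KKK(KS(KI))))
  [3] SK(KI(KKK(KS(KI))))

Answer: NO — after 3 steps the term is SK(KI(KKK(KS(KI)))), not yet normal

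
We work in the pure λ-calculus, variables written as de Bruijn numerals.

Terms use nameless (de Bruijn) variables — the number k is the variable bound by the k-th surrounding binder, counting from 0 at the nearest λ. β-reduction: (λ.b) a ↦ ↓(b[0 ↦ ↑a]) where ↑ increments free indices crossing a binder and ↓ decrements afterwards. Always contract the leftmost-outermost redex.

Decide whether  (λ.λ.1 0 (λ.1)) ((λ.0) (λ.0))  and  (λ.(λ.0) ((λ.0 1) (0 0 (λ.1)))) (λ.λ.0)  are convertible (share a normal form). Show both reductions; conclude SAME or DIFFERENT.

Answer: DIFFERENT — A ⇓ λ.0 (λ.1), B ⇓ λ.λ.0

Working:
Term A:
  start: (λ.λ.1 0 (λ.1)) ((λ.0) (λ.0))
  [1] λ.(λ.0) (λ.0) 0 (λ.1)
  [2] λ.(λ.0) 0 (λ.1)
  [3] λ.0 (λ.1)

Term B:
  start: (λ.(λ.0) ((λ.0 1) (0 0 (λ.1)))) (λ.λ.0)
  [1] (λ.0) ((λ.0 (λ.λ.0)) ((λ.λ.0) (λ.λ.0) (λ.λ.λ.0)))
  [2] (λ.0 (λ.λ.0)) ((λ.λ.0) (λ.λ.0) (λ.λ.λ.0))
  [3] (λ.λ.0) (λ.λ.0) (λ.λ.λ.0) (λ.λ.0)
  [4] (λ.0) (λ.λ.λ.0) (λ.λ.0)
  [5] (λ.λ.λ.0) (λ.λ.0)
  [6] λ.λ.0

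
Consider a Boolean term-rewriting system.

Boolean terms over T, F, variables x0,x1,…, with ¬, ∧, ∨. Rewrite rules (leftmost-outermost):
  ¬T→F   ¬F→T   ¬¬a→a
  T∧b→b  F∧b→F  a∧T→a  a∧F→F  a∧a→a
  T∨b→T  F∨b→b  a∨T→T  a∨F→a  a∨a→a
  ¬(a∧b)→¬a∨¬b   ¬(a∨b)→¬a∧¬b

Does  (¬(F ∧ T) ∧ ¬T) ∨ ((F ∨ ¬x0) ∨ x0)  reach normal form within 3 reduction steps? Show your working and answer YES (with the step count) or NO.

  start: (¬(F ∧ T) ∧ ¬T) ∨ ((F ∨ ¬x0) ∨ x0)
  [1] ((¬F ∨ ¬T) ∧ ¬T) ∨ ((F ∨ ¬x0) ∨ x0)
  [2] ((T ∨ ¬T) ∧ ¬T) ∨ ((F ∨ ¬x0) ∨ x0)
  [3] (T ∧ ¬T) ∨ ((F ∨ ¬x0) ∨ x0)

Answer: NO — after 3 steps the term is (T ∧ ¬T) ∨ ((F ∨ ¬x0) ∨ x0), not yet normal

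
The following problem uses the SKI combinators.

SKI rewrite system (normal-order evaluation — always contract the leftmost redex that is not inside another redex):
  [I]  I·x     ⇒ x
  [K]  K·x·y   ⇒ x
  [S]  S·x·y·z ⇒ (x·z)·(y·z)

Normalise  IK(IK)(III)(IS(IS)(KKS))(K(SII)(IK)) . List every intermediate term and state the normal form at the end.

  start: IK(IK)(III)(IS(IS)(KKS))(K(SII)(IK))
  step 1: K(IK)(III)(IS(IS)(KKS))(K(SII)(IK))
  step 2: IK(IS(IS)(KKS))(K(SII)(IK))
  step 3: K(IS(IS)(KKS))(K(SII)(IK))
  step 4: IS(IS)(KKS)
  step 5: S(IS)(KKS)
  step 6: SS(KKS)
  step 7: SSK

Answer: normal form = SSK  (in 7 steps)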